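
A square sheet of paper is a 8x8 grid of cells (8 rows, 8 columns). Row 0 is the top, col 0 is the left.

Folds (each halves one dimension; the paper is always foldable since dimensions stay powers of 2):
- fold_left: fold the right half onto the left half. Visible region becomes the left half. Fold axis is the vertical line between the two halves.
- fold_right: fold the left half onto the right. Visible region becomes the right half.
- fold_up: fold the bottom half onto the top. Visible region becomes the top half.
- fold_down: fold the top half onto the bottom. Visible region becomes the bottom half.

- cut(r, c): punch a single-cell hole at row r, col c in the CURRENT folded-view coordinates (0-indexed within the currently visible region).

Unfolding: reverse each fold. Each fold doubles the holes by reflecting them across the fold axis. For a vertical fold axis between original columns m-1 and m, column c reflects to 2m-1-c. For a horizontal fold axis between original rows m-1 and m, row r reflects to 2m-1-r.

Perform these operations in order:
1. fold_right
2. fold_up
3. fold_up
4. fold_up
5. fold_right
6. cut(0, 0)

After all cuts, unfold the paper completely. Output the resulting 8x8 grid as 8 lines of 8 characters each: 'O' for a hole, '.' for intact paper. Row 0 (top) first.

Op 1 fold_right: fold axis v@4; visible region now rows[0,8) x cols[4,8) = 8x4
Op 2 fold_up: fold axis h@4; visible region now rows[0,4) x cols[4,8) = 4x4
Op 3 fold_up: fold axis h@2; visible region now rows[0,2) x cols[4,8) = 2x4
Op 4 fold_up: fold axis h@1; visible region now rows[0,1) x cols[4,8) = 1x4
Op 5 fold_right: fold axis v@6; visible region now rows[0,1) x cols[6,8) = 1x2
Op 6 cut(0, 0): punch at orig (0,6); cuts so far [(0, 6)]; region rows[0,1) x cols[6,8) = 1x2
Unfold 1 (reflect across v@6): 2 holes -> [(0, 5), (0, 6)]
Unfold 2 (reflect across h@1): 4 holes -> [(0, 5), (0, 6), (1, 5), (1, 6)]
Unfold 3 (reflect across h@2): 8 holes -> [(0, 5), (0, 6), (1, 5), (1, 6), (2, 5), (2, 6), (3, 5), (3, 6)]
Unfold 4 (reflect across h@4): 16 holes -> [(0, 5), (0, 6), (1, 5), (1, 6), (2, 5), (2, 6), (3, 5), (3, 6), (4, 5), (4, 6), (5, 5), (5, 6), (6, 5), (6, 6), (7, 5), (7, 6)]
Unfold 5 (reflect across v@4): 32 holes -> [(0, 1), (0, 2), (0, 5), (0, 6), (1, 1), (1, 2), (1, 5), (1, 6), (2, 1), (2, 2), (2, 5), (2, 6), (3, 1), (3, 2), (3, 5), (3, 6), (4, 1), (4, 2), (4, 5), (4, 6), (5, 1), (5, 2), (5, 5), (5, 6), (6, 1), (6, 2), (6, 5), (6, 6), (7, 1), (7, 2), (7, 5), (7, 6)]

Answer: .OO..OO.
.OO..OO.
.OO..OO.
.OO..OO.
.OO..OO.
.OO..OO.
.OO..OO.
.OO..OO.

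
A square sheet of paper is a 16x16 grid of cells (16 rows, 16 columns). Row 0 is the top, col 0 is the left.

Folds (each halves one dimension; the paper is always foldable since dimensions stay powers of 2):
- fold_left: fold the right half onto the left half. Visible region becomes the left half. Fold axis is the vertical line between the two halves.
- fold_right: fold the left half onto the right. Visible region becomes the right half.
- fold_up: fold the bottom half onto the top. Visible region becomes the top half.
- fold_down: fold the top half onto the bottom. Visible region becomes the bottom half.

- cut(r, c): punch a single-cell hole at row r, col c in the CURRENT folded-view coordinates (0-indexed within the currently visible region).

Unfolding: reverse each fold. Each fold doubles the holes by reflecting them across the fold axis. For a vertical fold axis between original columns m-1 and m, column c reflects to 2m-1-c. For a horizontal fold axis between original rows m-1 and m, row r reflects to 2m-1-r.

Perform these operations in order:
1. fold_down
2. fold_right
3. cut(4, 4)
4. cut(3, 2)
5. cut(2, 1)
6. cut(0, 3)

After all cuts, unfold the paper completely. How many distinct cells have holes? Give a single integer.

Answer: 16

Derivation:
Op 1 fold_down: fold axis h@8; visible region now rows[8,16) x cols[0,16) = 8x16
Op 2 fold_right: fold axis v@8; visible region now rows[8,16) x cols[8,16) = 8x8
Op 3 cut(4, 4): punch at orig (12,12); cuts so far [(12, 12)]; region rows[8,16) x cols[8,16) = 8x8
Op 4 cut(3, 2): punch at orig (11,10); cuts so far [(11, 10), (12, 12)]; region rows[8,16) x cols[8,16) = 8x8
Op 5 cut(2, 1): punch at orig (10,9); cuts so far [(10, 9), (11, 10), (12, 12)]; region rows[8,16) x cols[8,16) = 8x8
Op 6 cut(0, 3): punch at orig (8,11); cuts so far [(8, 11), (10, 9), (11, 10), (12, 12)]; region rows[8,16) x cols[8,16) = 8x8
Unfold 1 (reflect across v@8): 8 holes -> [(8, 4), (8, 11), (10, 6), (10, 9), (11, 5), (11, 10), (12, 3), (12, 12)]
Unfold 2 (reflect across h@8): 16 holes -> [(3, 3), (3, 12), (4, 5), (4, 10), (5, 6), (5, 9), (7, 4), (7, 11), (8, 4), (8, 11), (10, 6), (10, 9), (11, 5), (11, 10), (12, 3), (12, 12)]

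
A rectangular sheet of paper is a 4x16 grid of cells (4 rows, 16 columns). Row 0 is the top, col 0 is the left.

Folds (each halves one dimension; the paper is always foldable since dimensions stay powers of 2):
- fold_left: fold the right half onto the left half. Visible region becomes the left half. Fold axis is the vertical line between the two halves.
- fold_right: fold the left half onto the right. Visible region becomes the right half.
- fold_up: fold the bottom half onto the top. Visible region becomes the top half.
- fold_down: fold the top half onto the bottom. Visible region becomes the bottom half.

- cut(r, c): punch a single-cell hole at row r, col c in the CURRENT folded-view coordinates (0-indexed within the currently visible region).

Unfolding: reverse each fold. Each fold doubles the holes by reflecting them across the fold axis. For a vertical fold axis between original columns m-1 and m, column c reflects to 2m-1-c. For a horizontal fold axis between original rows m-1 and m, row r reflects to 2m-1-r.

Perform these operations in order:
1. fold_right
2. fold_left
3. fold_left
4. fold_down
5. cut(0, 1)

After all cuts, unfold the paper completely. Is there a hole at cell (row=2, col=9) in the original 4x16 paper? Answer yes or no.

Answer: yes

Derivation:
Op 1 fold_right: fold axis v@8; visible region now rows[0,4) x cols[8,16) = 4x8
Op 2 fold_left: fold axis v@12; visible region now rows[0,4) x cols[8,12) = 4x4
Op 3 fold_left: fold axis v@10; visible region now rows[0,4) x cols[8,10) = 4x2
Op 4 fold_down: fold axis h@2; visible region now rows[2,4) x cols[8,10) = 2x2
Op 5 cut(0, 1): punch at orig (2,9); cuts so far [(2, 9)]; region rows[2,4) x cols[8,10) = 2x2
Unfold 1 (reflect across h@2): 2 holes -> [(1, 9), (2, 9)]
Unfold 2 (reflect across v@10): 4 holes -> [(1, 9), (1, 10), (2, 9), (2, 10)]
Unfold 3 (reflect across v@12): 8 holes -> [(1, 9), (1, 10), (1, 13), (1, 14), (2, 9), (2, 10), (2, 13), (2, 14)]
Unfold 4 (reflect across v@8): 16 holes -> [(1, 1), (1, 2), (1, 5), (1, 6), (1, 9), (1, 10), (1, 13), (1, 14), (2, 1), (2, 2), (2, 5), (2, 6), (2, 9), (2, 10), (2, 13), (2, 14)]
Holes: [(1, 1), (1, 2), (1, 5), (1, 6), (1, 9), (1, 10), (1, 13), (1, 14), (2, 1), (2, 2), (2, 5), (2, 6), (2, 9), (2, 10), (2, 13), (2, 14)]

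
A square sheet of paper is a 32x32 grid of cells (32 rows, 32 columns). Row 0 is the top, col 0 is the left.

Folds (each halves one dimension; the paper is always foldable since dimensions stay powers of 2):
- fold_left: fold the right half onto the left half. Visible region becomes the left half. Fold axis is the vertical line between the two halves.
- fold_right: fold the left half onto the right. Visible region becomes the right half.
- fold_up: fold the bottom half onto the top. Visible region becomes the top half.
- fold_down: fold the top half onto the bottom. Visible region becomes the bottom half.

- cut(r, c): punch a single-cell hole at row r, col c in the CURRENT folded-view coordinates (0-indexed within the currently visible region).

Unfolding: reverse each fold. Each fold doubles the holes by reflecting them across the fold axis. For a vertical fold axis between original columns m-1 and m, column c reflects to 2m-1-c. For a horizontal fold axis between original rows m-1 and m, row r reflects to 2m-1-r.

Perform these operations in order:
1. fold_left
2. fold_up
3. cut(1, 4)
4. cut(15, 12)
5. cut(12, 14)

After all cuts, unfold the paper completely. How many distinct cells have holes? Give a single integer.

Op 1 fold_left: fold axis v@16; visible region now rows[0,32) x cols[0,16) = 32x16
Op 2 fold_up: fold axis h@16; visible region now rows[0,16) x cols[0,16) = 16x16
Op 3 cut(1, 4): punch at orig (1,4); cuts so far [(1, 4)]; region rows[0,16) x cols[0,16) = 16x16
Op 4 cut(15, 12): punch at orig (15,12); cuts so far [(1, 4), (15, 12)]; region rows[0,16) x cols[0,16) = 16x16
Op 5 cut(12, 14): punch at orig (12,14); cuts so far [(1, 4), (12, 14), (15, 12)]; region rows[0,16) x cols[0,16) = 16x16
Unfold 1 (reflect across h@16): 6 holes -> [(1, 4), (12, 14), (15, 12), (16, 12), (19, 14), (30, 4)]
Unfold 2 (reflect across v@16): 12 holes -> [(1, 4), (1, 27), (12, 14), (12, 17), (15, 12), (15, 19), (16, 12), (16, 19), (19, 14), (19, 17), (30, 4), (30, 27)]

Answer: 12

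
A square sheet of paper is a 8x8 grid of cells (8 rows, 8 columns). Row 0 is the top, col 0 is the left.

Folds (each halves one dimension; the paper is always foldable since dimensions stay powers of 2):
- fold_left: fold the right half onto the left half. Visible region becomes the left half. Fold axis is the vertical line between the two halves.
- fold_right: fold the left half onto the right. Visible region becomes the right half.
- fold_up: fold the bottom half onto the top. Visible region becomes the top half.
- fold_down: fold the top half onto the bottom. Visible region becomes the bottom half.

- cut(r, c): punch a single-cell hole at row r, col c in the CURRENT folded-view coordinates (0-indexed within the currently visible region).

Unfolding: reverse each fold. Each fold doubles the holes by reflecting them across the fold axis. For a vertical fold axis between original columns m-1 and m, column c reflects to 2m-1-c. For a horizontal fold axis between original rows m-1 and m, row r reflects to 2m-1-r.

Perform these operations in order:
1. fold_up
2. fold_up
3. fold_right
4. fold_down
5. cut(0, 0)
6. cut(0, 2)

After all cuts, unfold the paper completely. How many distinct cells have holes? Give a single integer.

Op 1 fold_up: fold axis h@4; visible region now rows[0,4) x cols[0,8) = 4x8
Op 2 fold_up: fold axis h@2; visible region now rows[0,2) x cols[0,8) = 2x8
Op 3 fold_right: fold axis v@4; visible region now rows[0,2) x cols[4,8) = 2x4
Op 4 fold_down: fold axis h@1; visible region now rows[1,2) x cols[4,8) = 1x4
Op 5 cut(0, 0): punch at orig (1,4); cuts so far [(1, 4)]; region rows[1,2) x cols[4,8) = 1x4
Op 6 cut(0, 2): punch at orig (1,6); cuts so far [(1, 4), (1, 6)]; region rows[1,2) x cols[4,8) = 1x4
Unfold 1 (reflect across h@1): 4 holes -> [(0, 4), (0, 6), (1, 4), (1, 6)]
Unfold 2 (reflect across v@4): 8 holes -> [(0, 1), (0, 3), (0, 4), (0, 6), (1, 1), (1, 3), (1, 4), (1, 6)]
Unfold 3 (reflect across h@2): 16 holes -> [(0, 1), (0, 3), (0, 4), (0, 6), (1, 1), (1, 3), (1, 4), (1, 6), (2, 1), (2, 3), (2, 4), (2, 6), (3, 1), (3, 3), (3, 4), (3, 6)]
Unfold 4 (reflect across h@4): 32 holes -> [(0, 1), (0, 3), (0, 4), (0, 6), (1, 1), (1, 3), (1, 4), (1, 6), (2, 1), (2, 3), (2, 4), (2, 6), (3, 1), (3, 3), (3, 4), (3, 6), (4, 1), (4, 3), (4, 4), (4, 6), (5, 1), (5, 3), (5, 4), (5, 6), (6, 1), (6, 3), (6, 4), (6, 6), (7, 1), (7, 3), (7, 4), (7, 6)]

Answer: 32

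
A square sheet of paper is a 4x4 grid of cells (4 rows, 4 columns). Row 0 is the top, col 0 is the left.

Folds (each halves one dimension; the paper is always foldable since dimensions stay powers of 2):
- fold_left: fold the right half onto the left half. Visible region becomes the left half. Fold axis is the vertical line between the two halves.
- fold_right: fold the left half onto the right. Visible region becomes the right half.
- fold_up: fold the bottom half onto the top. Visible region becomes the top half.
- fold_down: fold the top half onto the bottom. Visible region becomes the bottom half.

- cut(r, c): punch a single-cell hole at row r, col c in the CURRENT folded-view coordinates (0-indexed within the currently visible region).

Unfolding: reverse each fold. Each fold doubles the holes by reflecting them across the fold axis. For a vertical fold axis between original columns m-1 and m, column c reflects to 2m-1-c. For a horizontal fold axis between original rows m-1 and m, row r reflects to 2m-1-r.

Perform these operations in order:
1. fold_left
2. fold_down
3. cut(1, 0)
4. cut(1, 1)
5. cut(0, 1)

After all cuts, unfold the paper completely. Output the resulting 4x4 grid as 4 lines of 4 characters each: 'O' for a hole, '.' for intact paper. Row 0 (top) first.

Answer: OOOO
.OO.
.OO.
OOOO

Derivation:
Op 1 fold_left: fold axis v@2; visible region now rows[0,4) x cols[0,2) = 4x2
Op 2 fold_down: fold axis h@2; visible region now rows[2,4) x cols[0,2) = 2x2
Op 3 cut(1, 0): punch at orig (3,0); cuts so far [(3, 0)]; region rows[2,4) x cols[0,2) = 2x2
Op 4 cut(1, 1): punch at orig (3,1); cuts so far [(3, 0), (3, 1)]; region rows[2,4) x cols[0,2) = 2x2
Op 5 cut(0, 1): punch at orig (2,1); cuts so far [(2, 1), (3, 0), (3, 1)]; region rows[2,4) x cols[0,2) = 2x2
Unfold 1 (reflect across h@2): 6 holes -> [(0, 0), (0, 1), (1, 1), (2, 1), (3, 0), (3, 1)]
Unfold 2 (reflect across v@2): 12 holes -> [(0, 0), (0, 1), (0, 2), (0, 3), (1, 1), (1, 2), (2, 1), (2, 2), (3, 0), (3, 1), (3, 2), (3, 3)]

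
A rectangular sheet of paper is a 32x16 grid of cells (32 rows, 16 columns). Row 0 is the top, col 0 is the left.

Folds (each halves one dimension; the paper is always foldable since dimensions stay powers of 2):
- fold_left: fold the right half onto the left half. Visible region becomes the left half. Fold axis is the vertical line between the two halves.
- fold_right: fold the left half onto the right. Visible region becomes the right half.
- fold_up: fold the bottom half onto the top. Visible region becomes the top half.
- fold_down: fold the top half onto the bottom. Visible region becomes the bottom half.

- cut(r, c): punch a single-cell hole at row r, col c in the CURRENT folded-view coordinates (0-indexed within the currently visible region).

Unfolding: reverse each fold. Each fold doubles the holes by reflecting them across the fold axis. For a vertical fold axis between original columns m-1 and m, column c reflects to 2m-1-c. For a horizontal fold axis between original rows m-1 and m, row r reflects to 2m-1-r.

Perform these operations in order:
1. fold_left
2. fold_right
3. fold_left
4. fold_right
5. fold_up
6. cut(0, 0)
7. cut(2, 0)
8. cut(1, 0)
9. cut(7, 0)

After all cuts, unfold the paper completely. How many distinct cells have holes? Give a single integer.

Answer: 128

Derivation:
Op 1 fold_left: fold axis v@8; visible region now rows[0,32) x cols[0,8) = 32x8
Op 2 fold_right: fold axis v@4; visible region now rows[0,32) x cols[4,8) = 32x4
Op 3 fold_left: fold axis v@6; visible region now rows[0,32) x cols[4,6) = 32x2
Op 4 fold_right: fold axis v@5; visible region now rows[0,32) x cols[5,6) = 32x1
Op 5 fold_up: fold axis h@16; visible region now rows[0,16) x cols[5,6) = 16x1
Op 6 cut(0, 0): punch at orig (0,5); cuts so far [(0, 5)]; region rows[0,16) x cols[5,6) = 16x1
Op 7 cut(2, 0): punch at orig (2,5); cuts so far [(0, 5), (2, 5)]; region rows[0,16) x cols[5,6) = 16x1
Op 8 cut(1, 0): punch at orig (1,5); cuts so far [(0, 5), (1, 5), (2, 5)]; region rows[0,16) x cols[5,6) = 16x1
Op 9 cut(7, 0): punch at orig (7,5); cuts so far [(0, 5), (1, 5), (2, 5), (7, 5)]; region rows[0,16) x cols[5,6) = 16x1
Unfold 1 (reflect across h@16): 8 holes -> [(0, 5), (1, 5), (2, 5), (7, 5), (24, 5), (29, 5), (30, 5), (31, 5)]
Unfold 2 (reflect across v@5): 16 holes -> [(0, 4), (0, 5), (1, 4), (1, 5), (2, 4), (2, 5), (7, 4), (7, 5), (24, 4), (24, 5), (29, 4), (29, 5), (30, 4), (30, 5), (31, 4), (31, 5)]
Unfold 3 (reflect across v@6): 32 holes -> [(0, 4), (0, 5), (0, 6), (0, 7), (1, 4), (1, 5), (1, 6), (1, 7), (2, 4), (2, 5), (2, 6), (2, 7), (7, 4), (7, 5), (7, 6), (7, 7), (24, 4), (24, 5), (24, 6), (24, 7), (29, 4), (29, 5), (29, 6), (29, 7), (30, 4), (30, 5), (30, 6), (30, 7), (31, 4), (31, 5), (31, 6), (31, 7)]
Unfold 4 (reflect across v@4): 64 holes -> [(0, 0), (0, 1), (0, 2), (0, 3), (0, 4), (0, 5), (0, 6), (0, 7), (1, 0), (1, 1), (1, 2), (1, 3), (1, 4), (1, 5), (1, 6), (1, 7), (2, 0), (2, 1), (2, 2), (2, 3), (2, 4), (2, 5), (2, 6), (2, 7), (7, 0), (7, 1), (7, 2), (7, 3), (7, 4), (7, 5), (7, 6), (7, 7), (24, 0), (24, 1), (24, 2), (24, 3), (24, 4), (24, 5), (24, 6), (24, 7), (29, 0), (29, 1), (29, 2), (29, 3), (29, 4), (29, 5), (29, 6), (29, 7), (30, 0), (30, 1), (30, 2), (30, 3), (30, 4), (30, 5), (30, 6), (30, 7), (31, 0), (31, 1), (31, 2), (31, 3), (31, 4), (31, 5), (31, 6), (31, 7)]
Unfold 5 (reflect across v@8): 128 holes -> [(0, 0), (0, 1), (0, 2), (0, 3), (0, 4), (0, 5), (0, 6), (0, 7), (0, 8), (0, 9), (0, 10), (0, 11), (0, 12), (0, 13), (0, 14), (0, 15), (1, 0), (1, 1), (1, 2), (1, 3), (1, 4), (1, 5), (1, 6), (1, 7), (1, 8), (1, 9), (1, 10), (1, 11), (1, 12), (1, 13), (1, 14), (1, 15), (2, 0), (2, 1), (2, 2), (2, 3), (2, 4), (2, 5), (2, 6), (2, 7), (2, 8), (2, 9), (2, 10), (2, 11), (2, 12), (2, 13), (2, 14), (2, 15), (7, 0), (7, 1), (7, 2), (7, 3), (7, 4), (7, 5), (7, 6), (7, 7), (7, 8), (7, 9), (7, 10), (7, 11), (7, 12), (7, 13), (7, 14), (7, 15), (24, 0), (24, 1), (24, 2), (24, 3), (24, 4), (24, 5), (24, 6), (24, 7), (24, 8), (24, 9), (24, 10), (24, 11), (24, 12), (24, 13), (24, 14), (24, 15), (29, 0), (29, 1), (29, 2), (29, 3), (29, 4), (29, 5), (29, 6), (29, 7), (29, 8), (29, 9), (29, 10), (29, 11), (29, 12), (29, 13), (29, 14), (29, 15), (30, 0), (30, 1), (30, 2), (30, 3), (30, 4), (30, 5), (30, 6), (30, 7), (30, 8), (30, 9), (30, 10), (30, 11), (30, 12), (30, 13), (30, 14), (30, 15), (31, 0), (31, 1), (31, 2), (31, 3), (31, 4), (31, 5), (31, 6), (31, 7), (31, 8), (31, 9), (31, 10), (31, 11), (31, 12), (31, 13), (31, 14), (31, 15)]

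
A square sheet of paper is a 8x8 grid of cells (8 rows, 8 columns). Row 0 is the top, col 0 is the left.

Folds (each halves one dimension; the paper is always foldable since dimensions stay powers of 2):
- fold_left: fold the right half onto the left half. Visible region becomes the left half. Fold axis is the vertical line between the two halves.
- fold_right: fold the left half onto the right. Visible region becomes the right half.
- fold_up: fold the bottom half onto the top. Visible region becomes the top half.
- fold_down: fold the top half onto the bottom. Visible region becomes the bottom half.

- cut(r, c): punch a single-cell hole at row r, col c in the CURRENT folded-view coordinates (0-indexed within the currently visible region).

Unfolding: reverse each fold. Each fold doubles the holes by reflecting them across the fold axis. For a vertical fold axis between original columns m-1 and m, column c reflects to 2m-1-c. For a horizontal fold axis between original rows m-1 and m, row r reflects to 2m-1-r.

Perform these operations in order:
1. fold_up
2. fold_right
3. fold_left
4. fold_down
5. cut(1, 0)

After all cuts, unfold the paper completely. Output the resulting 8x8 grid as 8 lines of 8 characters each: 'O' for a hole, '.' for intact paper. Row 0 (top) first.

Answer: O..OO..O
........
........
O..OO..O
O..OO..O
........
........
O..OO..O

Derivation:
Op 1 fold_up: fold axis h@4; visible region now rows[0,4) x cols[0,8) = 4x8
Op 2 fold_right: fold axis v@4; visible region now rows[0,4) x cols[4,8) = 4x4
Op 3 fold_left: fold axis v@6; visible region now rows[0,4) x cols[4,6) = 4x2
Op 4 fold_down: fold axis h@2; visible region now rows[2,4) x cols[4,6) = 2x2
Op 5 cut(1, 0): punch at orig (3,4); cuts so far [(3, 4)]; region rows[2,4) x cols[4,6) = 2x2
Unfold 1 (reflect across h@2): 2 holes -> [(0, 4), (3, 4)]
Unfold 2 (reflect across v@6): 4 holes -> [(0, 4), (0, 7), (3, 4), (3, 7)]
Unfold 3 (reflect across v@4): 8 holes -> [(0, 0), (0, 3), (0, 4), (0, 7), (3, 0), (3, 3), (3, 4), (3, 7)]
Unfold 4 (reflect across h@4): 16 holes -> [(0, 0), (0, 3), (0, 4), (0, 7), (3, 0), (3, 3), (3, 4), (3, 7), (4, 0), (4, 3), (4, 4), (4, 7), (7, 0), (7, 3), (7, 4), (7, 7)]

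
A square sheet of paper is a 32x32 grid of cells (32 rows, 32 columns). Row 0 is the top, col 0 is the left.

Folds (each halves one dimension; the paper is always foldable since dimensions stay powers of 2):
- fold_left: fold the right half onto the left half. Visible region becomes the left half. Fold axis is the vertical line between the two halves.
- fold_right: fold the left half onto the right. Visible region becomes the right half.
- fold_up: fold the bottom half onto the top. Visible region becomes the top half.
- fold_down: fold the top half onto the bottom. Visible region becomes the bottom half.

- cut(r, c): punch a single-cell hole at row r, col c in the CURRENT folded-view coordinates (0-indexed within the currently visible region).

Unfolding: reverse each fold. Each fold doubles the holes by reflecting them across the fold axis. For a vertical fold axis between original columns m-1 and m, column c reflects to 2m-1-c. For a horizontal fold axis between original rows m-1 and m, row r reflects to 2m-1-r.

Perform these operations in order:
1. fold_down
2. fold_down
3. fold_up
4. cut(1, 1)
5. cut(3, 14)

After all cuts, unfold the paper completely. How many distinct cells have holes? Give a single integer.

Op 1 fold_down: fold axis h@16; visible region now rows[16,32) x cols[0,32) = 16x32
Op 2 fold_down: fold axis h@24; visible region now rows[24,32) x cols[0,32) = 8x32
Op 3 fold_up: fold axis h@28; visible region now rows[24,28) x cols[0,32) = 4x32
Op 4 cut(1, 1): punch at orig (25,1); cuts so far [(25, 1)]; region rows[24,28) x cols[0,32) = 4x32
Op 5 cut(3, 14): punch at orig (27,14); cuts so far [(25, 1), (27, 14)]; region rows[24,28) x cols[0,32) = 4x32
Unfold 1 (reflect across h@28): 4 holes -> [(25, 1), (27, 14), (28, 14), (30, 1)]
Unfold 2 (reflect across h@24): 8 holes -> [(17, 1), (19, 14), (20, 14), (22, 1), (25, 1), (27, 14), (28, 14), (30, 1)]
Unfold 3 (reflect across h@16): 16 holes -> [(1, 1), (3, 14), (4, 14), (6, 1), (9, 1), (11, 14), (12, 14), (14, 1), (17, 1), (19, 14), (20, 14), (22, 1), (25, 1), (27, 14), (28, 14), (30, 1)]

Answer: 16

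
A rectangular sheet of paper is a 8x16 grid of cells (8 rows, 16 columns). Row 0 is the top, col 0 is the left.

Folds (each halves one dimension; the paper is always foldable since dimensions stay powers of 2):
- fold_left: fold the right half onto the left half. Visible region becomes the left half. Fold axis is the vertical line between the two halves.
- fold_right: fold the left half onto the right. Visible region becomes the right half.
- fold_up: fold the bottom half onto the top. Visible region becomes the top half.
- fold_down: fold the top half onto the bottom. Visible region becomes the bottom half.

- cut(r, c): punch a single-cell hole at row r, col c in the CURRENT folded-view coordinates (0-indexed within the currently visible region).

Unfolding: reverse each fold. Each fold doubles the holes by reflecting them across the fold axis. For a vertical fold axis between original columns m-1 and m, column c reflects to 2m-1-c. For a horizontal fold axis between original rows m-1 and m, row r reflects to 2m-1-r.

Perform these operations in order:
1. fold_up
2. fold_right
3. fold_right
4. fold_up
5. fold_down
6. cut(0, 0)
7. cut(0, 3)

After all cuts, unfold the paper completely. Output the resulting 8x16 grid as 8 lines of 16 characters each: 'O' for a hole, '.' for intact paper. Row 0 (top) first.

Answer: O..OO..OO..OO..O
O..OO..OO..OO..O
O..OO..OO..OO..O
O..OO..OO..OO..O
O..OO..OO..OO..O
O..OO..OO..OO..O
O..OO..OO..OO..O
O..OO..OO..OO..O

Derivation:
Op 1 fold_up: fold axis h@4; visible region now rows[0,4) x cols[0,16) = 4x16
Op 2 fold_right: fold axis v@8; visible region now rows[0,4) x cols[8,16) = 4x8
Op 3 fold_right: fold axis v@12; visible region now rows[0,4) x cols[12,16) = 4x4
Op 4 fold_up: fold axis h@2; visible region now rows[0,2) x cols[12,16) = 2x4
Op 5 fold_down: fold axis h@1; visible region now rows[1,2) x cols[12,16) = 1x4
Op 6 cut(0, 0): punch at orig (1,12); cuts so far [(1, 12)]; region rows[1,2) x cols[12,16) = 1x4
Op 7 cut(0, 3): punch at orig (1,15); cuts so far [(1, 12), (1, 15)]; region rows[1,2) x cols[12,16) = 1x4
Unfold 1 (reflect across h@1): 4 holes -> [(0, 12), (0, 15), (1, 12), (1, 15)]
Unfold 2 (reflect across h@2): 8 holes -> [(0, 12), (0, 15), (1, 12), (1, 15), (2, 12), (2, 15), (3, 12), (3, 15)]
Unfold 3 (reflect across v@12): 16 holes -> [(0, 8), (0, 11), (0, 12), (0, 15), (1, 8), (1, 11), (1, 12), (1, 15), (2, 8), (2, 11), (2, 12), (2, 15), (3, 8), (3, 11), (3, 12), (3, 15)]
Unfold 4 (reflect across v@8): 32 holes -> [(0, 0), (0, 3), (0, 4), (0, 7), (0, 8), (0, 11), (0, 12), (0, 15), (1, 0), (1, 3), (1, 4), (1, 7), (1, 8), (1, 11), (1, 12), (1, 15), (2, 0), (2, 3), (2, 4), (2, 7), (2, 8), (2, 11), (2, 12), (2, 15), (3, 0), (3, 3), (3, 4), (3, 7), (3, 8), (3, 11), (3, 12), (3, 15)]
Unfold 5 (reflect across h@4): 64 holes -> [(0, 0), (0, 3), (0, 4), (0, 7), (0, 8), (0, 11), (0, 12), (0, 15), (1, 0), (1, 3), (1, 4), (1, 7), (1, 8), (1, 11), (1, 12), (1, 15), (2, 0), (2, 3), (2, 4), (2, 7), (2, 8), (2, 11), (2, 12), (2, 15), (3, 0), (3, 3), (3, 4), (3, 7), (3, 8), (3, 11), (3, 12), (3, 15), (4, 0), (4, 3), (4, 4), (4, 7), (4, 8), (4, 11), (4, 12), (4, 15), (5, 0), (5, 3), (5, 4), (5, 7), (5, 8), (5, 11), (5, 12), (5, 15), (6, 0), (6, 3), (6, 4), (6, 7), (6, 8), (6, 11), (6, 12), (6, 15), (7, 0), (7, 3), (7, 4), (7, 7), (7, 8), (7, 11), (7, 12), (7, 15)]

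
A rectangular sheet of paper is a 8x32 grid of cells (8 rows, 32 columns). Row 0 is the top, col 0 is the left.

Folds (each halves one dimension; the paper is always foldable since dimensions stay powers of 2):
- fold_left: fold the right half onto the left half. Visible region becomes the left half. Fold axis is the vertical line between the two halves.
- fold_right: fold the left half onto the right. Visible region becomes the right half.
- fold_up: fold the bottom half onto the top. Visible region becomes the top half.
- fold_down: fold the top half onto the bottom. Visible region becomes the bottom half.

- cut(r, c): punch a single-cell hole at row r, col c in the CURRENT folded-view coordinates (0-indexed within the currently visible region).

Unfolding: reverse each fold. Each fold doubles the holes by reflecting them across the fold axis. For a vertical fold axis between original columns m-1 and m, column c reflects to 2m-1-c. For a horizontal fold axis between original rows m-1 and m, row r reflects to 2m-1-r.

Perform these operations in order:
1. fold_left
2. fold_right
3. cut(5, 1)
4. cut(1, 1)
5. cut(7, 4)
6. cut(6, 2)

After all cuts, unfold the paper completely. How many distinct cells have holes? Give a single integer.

Op 1 fold_left: fold axis v@16; visible region now rows[0,8) x cols[0,16) = 8x16
Op 2 fold_right: fold axis v@8; visible region now rows[0,8) x cols[8,16) = 8x8
Op 3 cut(5, 1): punch at orig (5,9); cuts so far [(5, 9)]; region rows[0,8) x cols[8,16) = 8x8
Op 4 cut(1, 1): punch at orig (1,9); cuts so far [(1, 9), (5, 9)]; region rows[0,8) x cols[8,16) = 8x8
Op 5 cut(7, 4): punch at orig (7,12); cuts so far [(1, 9), (5, 9), (7, 12)]; region rows[0,8) x cols[8,16) = 8x8
Op 6 cut(6, 2): punch at orig (6,10); cuts so far [(1, 9), (5, 9), (6, 10), (7, 12)]; region rows[0,8) x cols[8,16) = 8x8
Unfold 1 (reflect across v@8): 8 holes -> [(1, 6), (1, 9), (5, 6), (5, 9), (6, 5), (6, 10), (7, 3), (7, 12)]
Unfold 2 (reflect across v@16): 16 holes -> [(1, 6), (1, 9), (1, 22), (1, 25), (5, 6), (5, 9), (5, 22), (5, 25), (6, 5), (6, 10), (6, 21), (6, 26), (7, 3), (7, 12), (7, 19), (7, 28)]

Answer: 16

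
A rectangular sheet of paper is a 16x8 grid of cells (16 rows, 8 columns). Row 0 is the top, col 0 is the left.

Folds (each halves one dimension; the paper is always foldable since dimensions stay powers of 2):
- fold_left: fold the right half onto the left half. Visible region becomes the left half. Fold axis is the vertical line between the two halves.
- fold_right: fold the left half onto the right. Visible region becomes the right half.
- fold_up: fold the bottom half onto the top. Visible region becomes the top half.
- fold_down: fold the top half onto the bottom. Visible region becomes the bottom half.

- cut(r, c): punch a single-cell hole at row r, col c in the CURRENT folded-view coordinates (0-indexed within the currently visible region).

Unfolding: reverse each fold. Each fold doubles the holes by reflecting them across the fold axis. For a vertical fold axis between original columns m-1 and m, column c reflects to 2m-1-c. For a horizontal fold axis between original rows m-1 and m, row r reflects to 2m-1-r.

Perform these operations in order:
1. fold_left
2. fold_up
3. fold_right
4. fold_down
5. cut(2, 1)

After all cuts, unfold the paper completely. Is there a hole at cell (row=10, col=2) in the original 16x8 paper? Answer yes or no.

Answer: no

Derivation:
Op 1 fold_left: fold axis v@4; visible region now rows[0,16) x cols[0,4) = 16x4
Op 2 fold_up: fold axis h@8; visible region now rows[0,8) x cols[0,4) = 8x4
Op 3 fold_right: fold axis v@2; visible region now rows[0,8) x cols[2,4) = 8x2
Op 4 fold_down: fold axis h@4; visible region now rows[4,8) x cols[2,4) = 4x2
Op 5 cut(2, 1): punch at orig (6,3); cuts so far [(6, 3)]; region rows[4,8) x cols[2,4) = 4x2
Unfold 1 (reflect across h@4): 2 holes -> [(1, 3), (6, 3)]
Unfold 2 (reflect across v@2): 4 holes -> [(1, 0), (1, 3), (6, 0), (6, 3)]
Unfold 3 (reflect across h@8): 8 holes -> [(1, 0), (1, 3), (6, 0), (6, 3), (9, 0), (9, 3), (14, 0), (14, 3)]
Unfold 4 (reflect across v@4): 16 holes -> [(1, 0), (1, 3), (1, 4), (1, 7), (6, 0), (6, 3), (6, 4), (6, 7), (9, 0), (9, 3), (9, 4), (9, 7), (14, 0), (14, 3), (14, 4), (14, 7)]
Holes: [(1, 0), (1, 3), (1, 4), (1, 7), (6, 0), (6, 3), (6, 4), (6, 7), (9, 0), (9, 3), (9, 4), (9, 7), (14, 0), (14, 3), (14, 4), (14, 7)]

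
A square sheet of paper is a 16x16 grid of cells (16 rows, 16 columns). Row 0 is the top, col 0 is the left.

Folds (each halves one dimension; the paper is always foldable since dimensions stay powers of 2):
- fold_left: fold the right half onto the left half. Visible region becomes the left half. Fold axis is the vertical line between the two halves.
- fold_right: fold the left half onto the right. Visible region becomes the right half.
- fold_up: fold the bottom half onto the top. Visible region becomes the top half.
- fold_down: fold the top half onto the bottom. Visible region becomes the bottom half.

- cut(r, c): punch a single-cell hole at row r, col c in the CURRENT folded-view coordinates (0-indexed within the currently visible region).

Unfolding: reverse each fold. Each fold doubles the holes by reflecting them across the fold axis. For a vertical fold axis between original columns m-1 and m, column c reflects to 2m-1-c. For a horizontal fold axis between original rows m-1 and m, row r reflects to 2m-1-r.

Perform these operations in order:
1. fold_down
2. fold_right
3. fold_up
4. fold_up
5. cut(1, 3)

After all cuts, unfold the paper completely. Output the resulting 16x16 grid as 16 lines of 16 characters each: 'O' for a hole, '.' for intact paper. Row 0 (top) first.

Op 1 fold_down: fold axis h@8; visible region now rows[8,16) x cols[0,16) = 8x16
Op 2 fold_right: fold axis v@8; visible region now rows[8,16) x cols[8,16) = 8x8
Op 3 fold_up: fold axis h@12; visible region now rows[8,12) x cols[8,16) = 4x8
Op 4 fold_up: fold axis h@10; visible region now rows[8,10) x cols[8,16) = 2x8
Op 5 cut(1, 3): punch at orig (9,11); cuts so far [(9, 11)]; region rows[8,10) x cols[8,16) = 2x8
Unfold 1 (reflect across h@10): 2 holes -> [(9, 11), (10, 11)]
Unfold 2 (reflect across h@12): 4 holes -> [(9, 11), (10, 11), (13, 11), (14, 11)]
Unfold 3 (reflect across v@8): 8 holes -> [(9, 4), (9, 11), (10, 4), (10, 11), (13, 4), (13, 11), (14, 4), (14, 11)]
Unfold 4 (reflect across h@8): 16 holes -> [(1, 4), (1, 11), (2, 4), (2, 11), (5, 4), (5, 11), (6, 4), (6, 11), (9, 4), (9, 11), (10, 4), (10, 11), (13, 4), (13, 11), (14, 4), (14, 11)]

Answer: ................
....O......O....
....O......O....
................
................
....O......O....
....O......O....
................
................
....O......O....
....O......O....
................
................
....O......O....
....O......O....
................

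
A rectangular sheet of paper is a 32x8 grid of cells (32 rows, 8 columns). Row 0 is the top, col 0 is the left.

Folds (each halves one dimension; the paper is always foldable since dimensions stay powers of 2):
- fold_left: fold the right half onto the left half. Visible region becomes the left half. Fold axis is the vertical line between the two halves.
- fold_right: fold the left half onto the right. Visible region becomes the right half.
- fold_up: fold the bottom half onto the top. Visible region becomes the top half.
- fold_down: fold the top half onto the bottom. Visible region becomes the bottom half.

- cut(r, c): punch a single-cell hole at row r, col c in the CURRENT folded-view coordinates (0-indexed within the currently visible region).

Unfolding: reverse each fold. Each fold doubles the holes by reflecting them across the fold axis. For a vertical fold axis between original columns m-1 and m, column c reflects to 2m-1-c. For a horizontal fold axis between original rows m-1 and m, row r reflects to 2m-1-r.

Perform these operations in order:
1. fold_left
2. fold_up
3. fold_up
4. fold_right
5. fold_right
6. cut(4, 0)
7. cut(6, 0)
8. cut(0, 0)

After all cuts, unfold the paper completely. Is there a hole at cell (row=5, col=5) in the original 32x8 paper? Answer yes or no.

Op 1 fold_left: fold axis v@4; visible region now rows[0,32) x cols[0,4) = 32x4
Op 2 fold_up: fold axis h@16; visible region now rows[0,16) x cols[0,4) = 16x4
Op 3 fold_up: fold axis h@8; visible region now rows[0,8) x cols[0,4) = 8x4
Op 4 fold_right: fold axis v@2; visible region now rows[0,8) x cols[2,4) = 8x2
Op 5 fold_right: fold axis v@3; visible region now rows[0,8) x cols[3,4) = 8x1
Op 6 cut(4, 0): punch at orig (4,3); cuts so far [(4, 3)]; region rows[0,8) x cols[3,4) = 8x1
Op 7 cut(6, 0): punch at orig (6,3); cuts so far [(4, 3), (6, 3)]; region rows[0,8) x cols[3,4) = 8x1
Op 8 cut(0, 0): punch at orig (0,3); cuts so far [(0, 3), (4, 3), (6, 3)]; region rows[0,8) x cols[3,4) = 8x1
Unfold 1 (reflect across v@3): 6 holes -> [(0, 2), (0, 3), (4, 2), (4, 3), (6, 2), (6, 3)]
Unfold 2 (reflect across v@2): 12 holes -> [(0, 0), (0, 1), (0, 2), (0, 3), (4, 0), (4, 1), (4, 2), (4, 3), (6, 0), (6, 1), (6, 2), (6, 3)]
Unfold 3 (reflect across h@8): 24 holes -> [(0, 0), (0, 1), (0, 2), (0, 3), (4, 0), (4, 1), (4, 2), (4, 3), (6, 0), (6, 1), (6, 2), (6, 3), (9, 0), (9, 1), (9, 2), (9, 3), (11, 0), (11, 1), (11, 2), (11, 3), (15, 0), (15, 1), (15, 2), (15, 3)]
Unfold 4 (reflect across h@16): 48 holes -> [(0, 0), (0, 1), (0, 2), (0, 3), (4, 0), (4, 1), (4, 2), (4, 3), (6, 0), (6, 1), (6, 2), (6, 3), (9, 0), (9, 1), (9, 2), (9, 3), (11, 0), (11, 1), (11, 2), (11, 3), (15, 0), (15, 1), (15, 2), (15, 3), (16, 0), (16, 1), (16, 2), (16, 3), (20, 0), (20, 1), (20, 2), (20, 3), (22, 0), (22, 1), (22, 2), (22, 3), (25, 0), (25, 1), (25, 2), (25, 3), (27, 0), (27, 1), (27, 2), (27, 3), (31, 0), (31, 1), (31, 2), (31, 3)]
Unfold 5 (reflect across v@4): 96 holes -> [(0, 0), (0, 1), (0, 2), (0, 3), (0, 4), (0, 5), (0, 6), (0, 7), (4, 0), (4, 1), (4, 2), (4, 3), (4, 4), (4, 5), (4, 6), (4, 7), (6, 0), (6, 1), (6, 2), (6, 3), (6, 4), (6, 5), (6, 6), (6, 7), (9, 0), (9, 1), (9, 2), (9, 3), (9, 4), (9, 5), (9, 6), (9, 7), (11, 0), (11, 1), (11, 2), (11, 3), (11, 4), (11, 5), (11, 6), (11, 7), (15, 0), (15, 1), (15, 2), (15, 3), (15, 4), (15, 5), (15, 6), (15, 7), (16, 0), (16, 1), (16, 2), (16, 3), (16, 4), (16, 5), (16, 6), (16, 7), (20, 0), (20, 1), (20, 2), (20, 3), (20, 4), (20, 5), (20, 6), (20, 7), (22, 0), (22, 1), (22, 2), (22, 3), (22, 4), (22, 5), (22, 6), (22, 7), (25, 0), (25, 1), (25, 2), (25, 3), (25, 4), (25, 5), (25, 6), (25, 7), (27, 0), (27, 1), (27, 2), (27, 3), (27, 4), (27, 5), (27, 6), (27, 7), (31, 0), (31, 1), (31, 2), (31, 3), (31, 4), (31, 5), (31, 6), (31, 7)]
Holes: [(0, 0), (0, 1), (0, 2), (0, 3), (0, 4), (0, 5), (0, 6), (0, 7), (4, 0), (4, 1), (4, 2), (4, 3), (4, 4), (4, 5), (4, 6), (4, 7), (6, 0), (6, 1), (6, 2), (6, 3), (6, 4), (6, 5), (6, 6), (6, 7), (9, 0), (9, 1), (9, 2), (9, 3), (9, 4), (9, 5), (9, 6), (9, 7), (11, 0), (11, 1), (11, 2), (11, 3), (11, 4), (11, 5), (11, 6), (11, 7), (15, 0), (15, 1), (15, 2), (15, 3), (15, 4), (15, 5), (15, 6), (15, 7), (16, 0), (16, 1), (16, 2), (16, 3), (16, 4), (16, 5), (16, 6), (16, 7), (20, 0), (20, 1), (20, 2), (20, 3), (20, 4), (20, 5), (20, 6), (20, 7), (22, 0), (22, 1), (22, 2), (22, 3), (22, 4), (22, 5), (22, 6), (22, 7), (25, 0), (25, 1), (25, 2), (25, 3), (25, 4), (25, 5), (25, 6), (25, 7), (27, 0), (27, 1), (27, 2), (27, 3), (27, 4), (27, 5), (27, 6), (27, 7), (31, 0), (31, 1), (31, 2), (31, 3), (31, 4), (31, 5), (31, 6), (31, 7)]

Answer: no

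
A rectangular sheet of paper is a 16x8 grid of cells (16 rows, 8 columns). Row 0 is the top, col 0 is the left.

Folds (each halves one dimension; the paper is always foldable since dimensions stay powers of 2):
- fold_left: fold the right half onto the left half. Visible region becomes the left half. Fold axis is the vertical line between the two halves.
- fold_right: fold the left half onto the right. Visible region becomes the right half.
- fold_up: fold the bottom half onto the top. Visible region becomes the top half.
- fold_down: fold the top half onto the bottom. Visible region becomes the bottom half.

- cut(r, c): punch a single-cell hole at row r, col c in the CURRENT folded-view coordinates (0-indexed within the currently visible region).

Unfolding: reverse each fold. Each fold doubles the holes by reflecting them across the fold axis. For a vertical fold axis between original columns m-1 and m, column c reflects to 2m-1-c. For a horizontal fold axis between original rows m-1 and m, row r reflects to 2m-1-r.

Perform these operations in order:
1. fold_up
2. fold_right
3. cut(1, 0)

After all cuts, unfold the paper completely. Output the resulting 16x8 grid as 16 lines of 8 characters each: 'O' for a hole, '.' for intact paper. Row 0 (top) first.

Op 1 fold_up: fold axis h@8; visible region now rows[0,8) x cols[0,8) = 8x8
Op 2 fold_right: fold axis v@4; visible region now rows[0,8) x cols[4,8) = 8x4
Op 3 cut(1, 0): punch at orig (1,4); cuts so far [(1, 4)]; region rows[0,8) x cols[4,8) = 8x4
Unfold 1 (reflect across v@4): 2 holes -> [(1, 3), (1, 4)]
Unfold 2 (reflect across h@8): 4 holes -> [(1, 3), (1, 4), (14, 3), (14, 4)]

Answer: ........
...OO...
........
........
........
........
........
........
........
........
........
........
........
........
...OO...
........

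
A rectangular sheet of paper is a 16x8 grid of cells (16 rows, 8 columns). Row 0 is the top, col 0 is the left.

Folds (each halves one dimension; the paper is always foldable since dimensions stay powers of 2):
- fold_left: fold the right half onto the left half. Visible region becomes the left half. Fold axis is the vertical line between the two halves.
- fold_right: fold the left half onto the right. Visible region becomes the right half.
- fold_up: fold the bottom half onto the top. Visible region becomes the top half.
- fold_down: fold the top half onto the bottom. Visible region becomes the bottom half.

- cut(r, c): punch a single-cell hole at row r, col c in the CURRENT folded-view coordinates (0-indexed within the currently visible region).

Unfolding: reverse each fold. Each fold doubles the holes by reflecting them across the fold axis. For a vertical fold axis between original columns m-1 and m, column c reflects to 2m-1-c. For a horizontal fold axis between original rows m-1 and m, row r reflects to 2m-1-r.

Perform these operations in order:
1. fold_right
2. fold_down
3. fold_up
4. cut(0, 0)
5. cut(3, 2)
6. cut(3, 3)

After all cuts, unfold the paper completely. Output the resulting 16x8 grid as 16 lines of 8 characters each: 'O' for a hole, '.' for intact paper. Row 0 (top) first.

Answer: ...OO...
........
........
OO....OO
OO....OO
........
........
...OO...
...OO...
........
........
OO....OO
OO....OO
........
........
...OO...

Derivation:
Op 1 fold_right: fold axis v@4; visible region now rows[0,16) x cols[4,8) = 16x4
Op 2 fold_down: fold axis h@8; visible region now rows[8,16) x cols[4,8) = 8x4
Op 3 fold_up: fold axis h@12; visible region now rows[8,12) x cols[4,8) = 4x4
Op 4 cut(0, 0): punch at orig (8,4); cuts so far [(8, 4)]; region rows[8,12) x cols[4,8) = 4x4
Op 5 cut(3, 2): punch at orig (11,6); cuts so far [(8, 4), (11, 6)]; region rows[8,12) x cols[4,8) = 4x4
Op 6 cut(3, 3): punch at orig (11,7); cuts so far [(8, 4), (11, 6), (11, 7)]; region rows[8,12) x cols[4,8) = 4x4
Unfold 1 (reflect across h@12): 6 holes -> [(8, 4), (11, 6), (11, 7), (12, 6), (12, 7), (15, 4)]
Unfold 2 (reflect across h@8): 12 holes -> [(0, 4), (3, 6), (3, 7), (4, 6), (4, 7), (7, 4), (8, 4), (11, 6), (11, 7), (12, 6), (12, 7), (15, 4)]
Unfold 3 (reflect across v@4): 24 holes -> [(0, 3), (0, 4), (3, 0), (3, 1), (3, 6), (3, 7), (4, 0), (4, 1), (4, 6), (4, 7), (7, 3), (7, 4), (8, 3), (8, 4), (11, 0), (11, 1), (11, 6), (11, 7), (12, 0), (12, 1), (12, 6), (12, 7), (15, 3), (15, 4)]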